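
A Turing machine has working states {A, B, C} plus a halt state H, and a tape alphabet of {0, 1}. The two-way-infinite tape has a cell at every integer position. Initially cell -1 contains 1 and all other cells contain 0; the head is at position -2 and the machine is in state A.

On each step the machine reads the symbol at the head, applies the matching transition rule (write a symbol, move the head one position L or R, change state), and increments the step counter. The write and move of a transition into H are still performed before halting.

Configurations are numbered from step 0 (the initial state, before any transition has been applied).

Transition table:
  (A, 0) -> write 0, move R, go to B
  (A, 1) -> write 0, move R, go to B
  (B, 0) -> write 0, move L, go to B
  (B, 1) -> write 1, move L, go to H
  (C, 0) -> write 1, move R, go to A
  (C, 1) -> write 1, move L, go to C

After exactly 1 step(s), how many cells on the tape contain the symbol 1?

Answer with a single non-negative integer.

Answer: 1

Derivation:
Step 1: in state A at pos -2, read 0 -> (A,0)->write 0,move R,goto B. Now: state=B, head=-1, tape[-3..0]=0010 (head:   ^)
Cells containing 1 after step 1: {-1} -> 1 cell(s)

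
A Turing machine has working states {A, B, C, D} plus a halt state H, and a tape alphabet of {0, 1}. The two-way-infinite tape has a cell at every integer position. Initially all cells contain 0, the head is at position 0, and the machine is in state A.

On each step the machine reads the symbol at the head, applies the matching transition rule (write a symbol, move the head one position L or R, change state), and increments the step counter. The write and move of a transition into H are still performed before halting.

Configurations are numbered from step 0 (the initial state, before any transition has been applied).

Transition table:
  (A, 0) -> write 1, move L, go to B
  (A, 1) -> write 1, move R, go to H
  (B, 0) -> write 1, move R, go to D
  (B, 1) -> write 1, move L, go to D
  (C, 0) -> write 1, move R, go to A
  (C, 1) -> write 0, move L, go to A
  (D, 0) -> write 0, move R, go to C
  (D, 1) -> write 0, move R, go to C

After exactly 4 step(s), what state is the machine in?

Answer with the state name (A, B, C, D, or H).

Answer: A

Derivation:
Step 1: in state A at pos 0, read 0 -> (A,0)->write 1,move L,goto B. Now: state=B, head=-1, tape[-2..1]=0010 (head:  ^)
Step 2: in state B at pos -1, read 0 -> (B,0)->write 1,move R,goto D. Now: state=D, head=0, tape[-2..1]=0110 (head:   ^)
Step 3: in state D at pos 0, read 1 -> (D,1)->write 0,move R,goto C. Now: state=C, head=1, tape[-2..2]=01000 (head:    ^)
Step 4: in state C at pos 1, read 0 -> (C,0)->write 1,move R,goto A. Now: state=A, head=2, tape[-2..3]=010100 (head:     ^)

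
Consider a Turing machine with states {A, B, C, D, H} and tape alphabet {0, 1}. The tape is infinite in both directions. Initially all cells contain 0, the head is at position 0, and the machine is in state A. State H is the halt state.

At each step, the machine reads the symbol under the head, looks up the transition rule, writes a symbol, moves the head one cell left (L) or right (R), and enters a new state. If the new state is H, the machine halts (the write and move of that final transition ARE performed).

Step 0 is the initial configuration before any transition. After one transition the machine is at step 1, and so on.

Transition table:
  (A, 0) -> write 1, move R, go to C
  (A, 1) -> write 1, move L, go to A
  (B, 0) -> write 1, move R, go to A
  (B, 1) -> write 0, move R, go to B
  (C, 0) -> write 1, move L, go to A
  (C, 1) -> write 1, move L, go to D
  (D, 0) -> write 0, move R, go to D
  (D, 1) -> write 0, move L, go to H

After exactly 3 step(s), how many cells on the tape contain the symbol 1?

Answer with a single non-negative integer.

Answer: 2

Derivation:
Step 1: in state A at pos 0, read 0 -> (A,0)->write 1,move R,goto C. Now: state=C, head=1, tape[-1..2]=0100 (head:   ^)
Step 2: in state C at pos 1, read 0 -> (C,0)->write 1,move L,goto A. Now: state=A, head=0, tape[-1..2]=0110 (head:  ^)
Step 3: in state A at pos 0, read 1 -> (A,1)->write 1,move L,goto A. Now: state=A, head=-1, tape[-2..2]=00110 (head:  ^)
Cells containing 1 after step 3: {0, 1} -> 2 cell(s)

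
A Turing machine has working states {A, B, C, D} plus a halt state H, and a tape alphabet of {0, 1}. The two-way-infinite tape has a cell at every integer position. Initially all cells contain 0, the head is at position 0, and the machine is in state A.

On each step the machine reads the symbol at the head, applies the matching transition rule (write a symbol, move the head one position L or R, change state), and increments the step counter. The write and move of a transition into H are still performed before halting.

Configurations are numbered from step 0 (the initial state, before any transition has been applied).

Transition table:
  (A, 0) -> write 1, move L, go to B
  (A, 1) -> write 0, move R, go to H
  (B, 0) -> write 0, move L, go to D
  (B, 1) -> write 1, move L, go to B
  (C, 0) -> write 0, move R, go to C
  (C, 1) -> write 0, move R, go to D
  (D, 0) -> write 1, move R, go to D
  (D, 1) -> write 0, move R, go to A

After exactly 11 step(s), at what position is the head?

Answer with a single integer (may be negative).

Step 1: in state A at pos 0, read 0 -> (A,0)->write 1,move L,goto B. Now: state=B, head=-1, tape[-2..1]=0010 (head:  ^)
Step 2: in state B at pos -1, read 0 -> (B,0)->write 0,move L,goto D. Now: state=D, head=-2, tape[-3..1]=00010 (head:  ^)
Step 3: in state D at pos -2, read 0 -> (D,0)->write 1,move R,goto D. Now: state=D, head=-1, tape[-3..1]=01010 (head:   ^)
Step 4: in state D at pos -1, read 0 -> (D,0)->write 1,move R,goto D. Now: state=D, head=0, tape[-3..1]=01110 (head:    ^)
Step 5: in state D at pos 0, read 1 -> (D,1)->write 0,move R,goto A. Now: state=A, head=1, tape[-3..2]=011000 (head:     ^)
Step 6: in state A at pos 1, read 0 -> (A,0)->write 1,move L,goto B. Now: state=B, head=0, tape[-3..2]=011010 (head:    ^)
Step 7: in state B at pos 0, read 0 -> (B,0)->write 0,move L,goto D. Now: state=D, head=-1, tape[-3..2]=011010 (head:   ^)
Step 8: in state D at pos -1, read 1 -> (D,1)->write 0,move R,goto A. Now: state=A, head=0, tape[-3..2]=010010 (head:    ^)
Step 9: in state A at pos 0, read 0 -> (A,0)->write 1,move L,goto B. Now: state=B, head=-1, tape[-3..2]=010110 (head:   ^)
Step 10: in state B at pos -1, read 0 -> (B,0)->write 0,move L,goto D. Now: state=D, head=-2, tape[-3..2]=010110 (head:  ^)
Step 11: in state D at pos -2, read 1 -> (D,1)->write 0,move R,goto A. Now: state=A, head=-1, tape[-3..2]=000110 (head:   ^)

Answer: -1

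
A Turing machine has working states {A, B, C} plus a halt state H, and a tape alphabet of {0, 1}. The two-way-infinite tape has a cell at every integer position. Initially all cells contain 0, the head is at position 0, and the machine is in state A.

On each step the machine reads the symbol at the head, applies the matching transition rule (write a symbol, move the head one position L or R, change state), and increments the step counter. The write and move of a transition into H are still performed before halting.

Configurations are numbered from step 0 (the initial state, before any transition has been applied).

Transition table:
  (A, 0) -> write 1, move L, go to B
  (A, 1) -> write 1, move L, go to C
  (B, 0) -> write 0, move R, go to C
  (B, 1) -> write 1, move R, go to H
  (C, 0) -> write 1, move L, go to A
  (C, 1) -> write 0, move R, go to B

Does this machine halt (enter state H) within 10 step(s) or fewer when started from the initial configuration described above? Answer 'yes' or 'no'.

Answer: yes

Derivation:
Step 1: in state A at pos 0, read 0 -> (A,0)->write 1,move L,goto B. Now: state=B, head=-1, tape[-2..1]=0010 (head:  ^)
Step 2: in state B at pos -1, read 0 -> (B,0)->write 0,move R,goto C. Now: state=C, head=0, tape[-2..1]=0010 (head:   ^)
Step 3: in state C at pos 0, read 1 -> (C,1)->write 0,move R,goto B. Now: state=B, head=1, tape[-2..2]=00000 (head:    ^)
Step 4: in state B at pos 1, read 0 -> (B,0)->write 0,move R,goto C. Now: state=C, head=2, tape[-2..3]=000000 (head:     ^)
Step 5: in state C at pos 2, read 0 -> (C,0)->write 1,move L,goto A. Now: state=A, head=1, tape[-2..3]=000010 (head:    ^)
Step 6: in state A at pos 1, read 0 -> (A,0)->write 1,move L,goto B. Now: state=B, head=0, tape[-2..3]=000110 (head:   ^)
Step 7: in state B at pos 0, read 0 -> (B,0)->write 0,move R,goto C. Now: state=C, head=1, tape[-2..3]=000110 (head:    ^)
Step 8: in state C at pos 1, read 1 -> (C,1)->write 0,move R,goto B. Now: state=B, head=2, tape[-2..3]=000010 (head:     ^)
Step 9: in state B at pos 2, read 1 -> (B,1)->write 1,move R,goto H. Now: state=H, head=3, tape[-2..4]=0000100 (head:      ^)
State H reached at step 9; 9 <= 10 -> yes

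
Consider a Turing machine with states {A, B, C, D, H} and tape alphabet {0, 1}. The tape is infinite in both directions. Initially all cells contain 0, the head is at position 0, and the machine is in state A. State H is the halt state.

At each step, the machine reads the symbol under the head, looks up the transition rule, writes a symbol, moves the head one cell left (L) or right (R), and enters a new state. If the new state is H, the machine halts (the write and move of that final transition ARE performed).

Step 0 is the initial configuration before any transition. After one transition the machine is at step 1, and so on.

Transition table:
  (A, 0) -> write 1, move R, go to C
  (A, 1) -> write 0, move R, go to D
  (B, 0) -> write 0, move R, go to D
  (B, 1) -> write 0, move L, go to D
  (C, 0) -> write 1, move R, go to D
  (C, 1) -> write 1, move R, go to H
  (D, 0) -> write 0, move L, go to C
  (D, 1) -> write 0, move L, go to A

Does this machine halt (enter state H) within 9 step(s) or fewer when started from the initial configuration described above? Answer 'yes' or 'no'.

Step 1: in state A at pos 0, read 0 -> (A,0)->write 1,move R,goto C. Now: state=C, head=1, tape[-1..2]=0100 (head:   ^)
Step 2: in state C at pos 1, read 0 -> (C,0)->write 1,move R,goto D. Now: state=D, head=2, tape[-1..3]=01100 (head:    ^)
Step 3: in state D at pos 2, read 0 -> (D,0)->write 0,move L,goto C. Now: state=C, head=1, tape[-1..3]=01100 (head:   ^)
Step 4: in state C at pos 1, read 1 -> (C,1)->write 1,move R,goto H. Now: state=H, head=2, tape[-1..3]=01100 (head:    ^)
State H reached at step 4; 4 <= 9 -> yes

Answer: yes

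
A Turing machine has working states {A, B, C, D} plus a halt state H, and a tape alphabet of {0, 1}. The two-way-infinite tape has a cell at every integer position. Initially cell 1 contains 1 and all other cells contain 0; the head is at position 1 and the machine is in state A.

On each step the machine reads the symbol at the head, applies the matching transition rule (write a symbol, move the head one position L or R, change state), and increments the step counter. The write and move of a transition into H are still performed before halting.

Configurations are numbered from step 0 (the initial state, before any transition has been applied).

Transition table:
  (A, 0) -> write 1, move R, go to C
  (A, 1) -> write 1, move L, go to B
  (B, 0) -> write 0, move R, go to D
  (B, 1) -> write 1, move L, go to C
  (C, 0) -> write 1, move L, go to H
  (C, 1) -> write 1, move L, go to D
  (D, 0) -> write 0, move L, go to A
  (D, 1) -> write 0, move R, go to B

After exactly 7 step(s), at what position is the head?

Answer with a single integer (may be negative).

Answer: 2

Derivation:
Step 1: in state A at pos 1, read 1 -> (A,1)->write 1,move L,goto B. Now: state=B, head=0, tape[-1..2]=0010 (head:  ^)
Step 2: in state B at pos 0, read 0 -> (B,0)->write 0,move R,goto D. Now: state=D, head=1, tape[-1..2]=0010 (head:   ^)
Step 3: in state D at pos 1, read 1 -> (D,1)->write 0,move R,goto B. Now: state=B, head=2, tape[-1..3]=00000 (head:    ^)
Step 4: in state B at pos 2, read 0 -> (B,0)->write 0,move R,goto D. Now: state=D, head=3, tape[-1..4]=000000 (head:     ^)
Step 5: in state D at pos 3, read 0 -> (D,0)->write 0,move L,goto A. Now: state=A, head=2, tape[-1..4]=000000 (head:    ^)
Step 6: in state A at pos 2, read 0 -> (A,0)->write 1,move R,goto C. Now: state=C, head=3, tape[-1..4]=000100 (head:     ^)
Step 7: in state C at pos 3, read 0 -> (C,0)->write 1,move L,goto H. Now: state=H, head=2, tape[-1..4]=000110 (head:    ^)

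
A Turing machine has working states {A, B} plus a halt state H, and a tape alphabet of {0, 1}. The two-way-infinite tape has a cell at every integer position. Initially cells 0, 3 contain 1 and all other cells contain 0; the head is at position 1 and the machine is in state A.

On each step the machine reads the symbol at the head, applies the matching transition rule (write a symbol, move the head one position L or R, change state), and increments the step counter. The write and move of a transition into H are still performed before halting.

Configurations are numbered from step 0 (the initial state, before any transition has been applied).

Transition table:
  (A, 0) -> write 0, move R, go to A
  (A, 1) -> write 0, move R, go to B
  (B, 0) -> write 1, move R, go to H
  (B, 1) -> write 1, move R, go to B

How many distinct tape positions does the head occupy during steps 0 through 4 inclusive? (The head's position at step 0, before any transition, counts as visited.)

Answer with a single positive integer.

Step 1: in state A at pos 1, read 0 -> (A,0)->write 0,move R,goto A. Now: state=A, head=2, tape[-1..4]=010010 (head:    ^)
Step 2: in state A at pos 2, read 0 -> (A,0)->write 0,move R,goto A. Now: state=A, head=3, tape[-1..4]=010010 (head:     ^)
Step 3: in state A at pos 3, read 1 -> (A,1)->write 0,move R,goto B. Now: state=B, head=4, tape[-1..5]=0100000 (head:      ^)
Step 4: in state B at pos 4, read 0 -> (B,0)->write 1,move R,goto H. Now: state=H, head=5, tape[-1..6]=01000100 (head:       ^)
Head positions at steps 0..4: starting at 1, distinct positions visited = {1, 2, 3, 4, 5} -> 5 position(s)

Answer: 5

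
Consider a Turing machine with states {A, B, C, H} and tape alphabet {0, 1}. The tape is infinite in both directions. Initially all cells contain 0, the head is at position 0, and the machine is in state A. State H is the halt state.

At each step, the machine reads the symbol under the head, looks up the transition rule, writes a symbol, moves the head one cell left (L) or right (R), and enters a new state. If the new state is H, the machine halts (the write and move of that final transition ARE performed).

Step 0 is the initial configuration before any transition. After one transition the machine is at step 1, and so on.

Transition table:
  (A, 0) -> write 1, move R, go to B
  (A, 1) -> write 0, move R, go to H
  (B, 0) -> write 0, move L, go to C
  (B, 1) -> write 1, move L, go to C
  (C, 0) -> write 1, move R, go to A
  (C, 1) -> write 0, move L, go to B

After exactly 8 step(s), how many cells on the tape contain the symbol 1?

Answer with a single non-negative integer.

Answer: 1

Derivation:
Step 1: in state A at pos 0, read 0 -> (A,0)->write 1,move R,goto B. Now: state=B, head=1, tape[-1..2]=0100 (head:   ^)
Step 2: in state B at pos 1, read 0 -> (B,0)->write 0,move L,goto C. Now: state=C, head=0, tape[-1..2]=0100 (head:  ^)
Step 3: in state C at pos 0, read 1 -> (C,1)->write 0,move L,goto B. Now: state=B, head=-1, tape[-2..2]=00000 (head:  ^)
Step 4: in state B at pos -1, read 0 -> (B,0)->write 0,move L,goto C. Now: state=C, head=-2, tape[-3..2]=000000 (head:  ^)
Step 5: in state C at pos -2, read 0 -> (C,0)->write 1,move R,goto A. Now: state=A, head=-1, tape[-3..2]=010000 (head:   ^)
Step 6: in state A at pos -1, read 0 -> (A,0)->write 1,move R,goto B. Now: state=B, head=0, tape[-3..2]=011000 (head:    ^)
Step 7: in state B at pos 0, read 0 -> (B,0)->write 0,move L,goto C. Now: state=C, head=-1, tape[-3..2]=011000 (head:   ^)
Step 8: in state C at pos -1, read 1 -> (C,1)->write 0,move L,goto B. Now: state=B, head=-2, tape[-3..2]=010000 (head:  ^)
Cells containing 1 after step 8: {-2} -> 1 cell(s)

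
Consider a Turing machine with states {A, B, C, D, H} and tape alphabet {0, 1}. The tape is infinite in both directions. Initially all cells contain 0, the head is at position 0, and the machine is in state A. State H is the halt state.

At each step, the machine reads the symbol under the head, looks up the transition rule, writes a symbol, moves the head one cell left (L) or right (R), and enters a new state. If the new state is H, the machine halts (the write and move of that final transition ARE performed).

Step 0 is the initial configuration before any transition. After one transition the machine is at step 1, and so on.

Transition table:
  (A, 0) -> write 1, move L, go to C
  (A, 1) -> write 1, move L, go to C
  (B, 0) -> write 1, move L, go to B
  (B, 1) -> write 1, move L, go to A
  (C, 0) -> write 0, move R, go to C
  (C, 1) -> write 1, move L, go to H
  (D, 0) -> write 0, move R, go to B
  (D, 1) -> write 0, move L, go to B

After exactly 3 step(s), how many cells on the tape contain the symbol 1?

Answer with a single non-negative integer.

Answer: 1

Derivation:
Step 1: in state A at pos 0, read 0 -> (A,0)->write 1,move L,goto C. Now: state=C, head=-1, tape[-2..1]=0010 (head:  ^)
Step 2: in state C at pos -1, read 0 -> (C,0)->write 0,move R,goto C. Now: state=C, head=0, tape[-2..1]=0010 (head:   ^)
Step 3: in state C at pos 0, read 1 -> (C,1)->write 1,move L,goto H. Now: state=H, head=-1, tape[-2..1]=0010 (head:  ^)
Cells containing 1 after step 3: {0} -> 1 cell(s)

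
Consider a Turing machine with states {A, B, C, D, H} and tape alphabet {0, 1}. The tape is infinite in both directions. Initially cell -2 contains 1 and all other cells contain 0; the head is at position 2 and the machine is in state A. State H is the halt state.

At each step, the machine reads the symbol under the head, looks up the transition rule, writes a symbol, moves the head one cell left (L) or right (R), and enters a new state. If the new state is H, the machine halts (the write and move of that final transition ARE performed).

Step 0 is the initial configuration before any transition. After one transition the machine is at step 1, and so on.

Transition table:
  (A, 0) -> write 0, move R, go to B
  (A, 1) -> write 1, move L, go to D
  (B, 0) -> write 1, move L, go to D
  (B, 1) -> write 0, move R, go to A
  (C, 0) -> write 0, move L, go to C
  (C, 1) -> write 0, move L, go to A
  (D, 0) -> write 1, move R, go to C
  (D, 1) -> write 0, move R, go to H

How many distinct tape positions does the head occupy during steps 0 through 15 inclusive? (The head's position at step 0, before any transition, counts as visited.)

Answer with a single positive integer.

Step 1: in state A at pos 2, read 0 -> (A,0)->write 0,move R,goto B. Now: state=B, head=3, tape[-3..4]=01000000 (head:       ^)
Step 2: in state B at pos 3, read 0 -> (B,0)->write 1,move L,goto D. Now: state=D, head=2, tape[-3..4]=01000010 (head:      ^)
Step 3: in state D at pos 2, read 0 -> (D,0)->write 1,move R,goto C. Now: state=C, head=3, tape[-3..4]=01000110 (head:       ^)
Step 4: in state C at pos 3, read 1 -> (C,1)->write 0,move L,goto A. Now: state=A, head=2, tape[-3..4]=01000100 (head:      ^)
Step 5: in state A at pos 2, read 1 -> (A,1)->write 1,move L,goto D. Now: state=D, head=1, tape[-3..4]=01000100 (head:     ^)
Step 6: in state D at pos 1, read 0 -> (D,0)->write 1,move R,goto C. Now: state=C, head=2, tape[-3..4]=01001100 (head:      ^)
Step 7: in state C at pos 2, read 1 -> (C,1)->write 0,move L,goto A. Now: state=A, head=1, tape[-3..4]=01001000 (head:     ^)
Step 8: in state A at pos 1, read 1 -> (A,1)->write 1,move L,goto D. Now: state=D, head=0, tape[-3..4]=01001000 (head:    ^)
Step 9: in state D at pos 0, read 0 -> (D,0)->write 1,move R,goto C. Now: state=C, head=1, tape[-3..4]=01011000 (head:     ^)
Step 10: in state C at pos 1, read 1 -> (C,1)->write 0,move L,goto A. Now: state=A, head=0, tape[-3..4]=01010000 (head:    ^)
Step 11: in state A at pos 0, read 1 -> (A,1)->write 1,move L,goto D. Now: state=D, head=-1, tape[-3..4]=01010000 (head:   ^)
Step 12: in state D at pos -1, read 0 -> (D,0)->write 1,move R,goto C. Now: state=C, head=0, tape[-3..4]=01110000 (head:    ^)
Step 13: in state C at pos 0, read 1 -> (C,1)->write 0,move L,goto A. Now: state=A, head=-1, tape[-3..4]=01100000 (head:   ^)
Step 14: in state A at pos -1, read 1 -> (A,1)->write 1,move L,goto D. Now: state=D, head=-2, tape[-3..4]=01100000 (head:  ^)
Step 15: in state D at pos -2, read 1 -> (D,1)->write 0,move R,goto H. Now: state=H, head=-1, tape[-3..4]=00100000 (head:   ^)
Head positions at steps 0..15: starting at 2, distinct positions visited = {-2, -1, 0, 1, 2, 3} -> 6 position(s)

Answer: 6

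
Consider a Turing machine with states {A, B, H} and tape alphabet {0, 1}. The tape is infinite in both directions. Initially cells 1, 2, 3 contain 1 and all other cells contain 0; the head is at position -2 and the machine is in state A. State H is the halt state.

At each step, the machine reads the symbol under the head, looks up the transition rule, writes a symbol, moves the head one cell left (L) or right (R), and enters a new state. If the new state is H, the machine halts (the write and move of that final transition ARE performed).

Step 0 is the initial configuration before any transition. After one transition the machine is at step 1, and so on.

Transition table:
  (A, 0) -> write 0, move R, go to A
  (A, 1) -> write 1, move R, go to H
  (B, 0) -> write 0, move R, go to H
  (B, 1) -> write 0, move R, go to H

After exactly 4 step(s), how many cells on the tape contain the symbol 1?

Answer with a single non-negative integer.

Step 1: in state A at pos -2, read 0 -> (A,0)->write 0,move R,goto A. Now: state=A, head=-1, tape[-3..4]=00001110 (head:   ^)
Step 2: in state A at pos -1, read 0 -> (A,0)->write 0,move R,goto A. Now: state=A, head=0, tape[-3..4]=00001110 (head:    ^)
Step 3: in state A at pos 0, read 0 -> (A,0)->write 0,move R,goto A. Now: state=A, head=1, tape[-3..4]=00001110 (head:     ^)
Step 4: in state A at pos 1, read 1 -> (A,1)->write 1,move R,goto H. Now: state=H, head=2, tape[-3..4]=00001110 (head:      ^)
Cells containing 1 after step 4: {1, 2, 3} -> 3 cell(s)

Answer: 3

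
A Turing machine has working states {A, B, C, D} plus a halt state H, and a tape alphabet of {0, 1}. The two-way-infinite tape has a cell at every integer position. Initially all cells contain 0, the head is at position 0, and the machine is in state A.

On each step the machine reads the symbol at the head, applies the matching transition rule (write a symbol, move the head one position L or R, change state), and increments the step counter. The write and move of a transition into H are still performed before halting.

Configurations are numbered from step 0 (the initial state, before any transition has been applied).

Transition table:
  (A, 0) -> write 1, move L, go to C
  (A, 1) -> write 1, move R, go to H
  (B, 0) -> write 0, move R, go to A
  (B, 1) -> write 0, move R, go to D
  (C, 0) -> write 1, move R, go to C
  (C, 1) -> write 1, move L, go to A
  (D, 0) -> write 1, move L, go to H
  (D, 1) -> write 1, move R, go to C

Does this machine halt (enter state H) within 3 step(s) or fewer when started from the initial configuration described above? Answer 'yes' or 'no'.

Step 1: in state A at pos 0, read 0 -> (A,0)->write 1,move L,goto C. Now: state=C, head=-1, tape[-2..1]=0010 (head:  ^)
Step 2: in state C at pos -1, read 0 -> (C,0)->write 1,move R,goto C. Now: state=C, head=0, tape[-2..1]=0110 (head:   ^)
Step 3: in state C at pos 0, read 1 -> (C,1)->write 1,move L,goto A. Now: state=A, head=-1, tape[-2..1]=0110 (head:  ^)
After 3 step(s): state = A (not H) -> not halted within 3 -> no

Answer: no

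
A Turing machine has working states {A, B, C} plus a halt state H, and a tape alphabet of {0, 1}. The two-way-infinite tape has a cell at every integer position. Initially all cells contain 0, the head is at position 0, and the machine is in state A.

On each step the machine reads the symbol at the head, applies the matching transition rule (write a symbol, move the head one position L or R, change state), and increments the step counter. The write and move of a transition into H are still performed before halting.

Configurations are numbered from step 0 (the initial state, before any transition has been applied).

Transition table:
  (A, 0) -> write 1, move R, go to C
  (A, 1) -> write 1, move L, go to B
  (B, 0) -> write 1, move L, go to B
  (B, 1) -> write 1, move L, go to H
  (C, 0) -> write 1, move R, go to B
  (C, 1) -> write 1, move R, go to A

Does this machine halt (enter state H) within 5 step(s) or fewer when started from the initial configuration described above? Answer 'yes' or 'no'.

Step 1: in state A at pos 0, read 0 -> (A,0)->write 1,move R,goto C. Now: state=C, head=1, tape[-1..2]=0100 (head:   ^)
Step 2: in state C at pos 1, read 0 -> (C,0)->write 1,move R,goto B. Now: state=B, head=2, tape[-1..3]=01100 (head:    ^)
Step 3: in state B at pos 2, read 0 -> (B,0)->write 1,move L,goto B. Now: state=B, head=1, tape[-1..3]=01110 (head:   ^)
Step 4: in state B at pos 1, read 1 -> (B,1)->write 1,move L,goto H. Now: state=H, head=0, tape[-1..3]=01110 (head:  ^)
State H reached at step 4; 4 <= 5 -> yes

Answer: yes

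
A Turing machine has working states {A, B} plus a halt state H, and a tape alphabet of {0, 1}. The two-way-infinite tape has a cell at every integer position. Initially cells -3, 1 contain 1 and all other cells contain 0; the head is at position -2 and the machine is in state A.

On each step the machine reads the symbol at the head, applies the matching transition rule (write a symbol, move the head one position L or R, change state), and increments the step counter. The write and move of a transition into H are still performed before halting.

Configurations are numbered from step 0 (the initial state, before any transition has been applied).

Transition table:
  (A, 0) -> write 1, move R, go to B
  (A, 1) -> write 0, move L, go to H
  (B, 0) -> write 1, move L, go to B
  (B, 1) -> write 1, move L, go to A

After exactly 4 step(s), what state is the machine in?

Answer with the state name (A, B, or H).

Answer: H

Derivation:
Step 1: in state A at pos -2, read 0 -> (A,0)->write 1,move R,goto B. Now: state=B, head=-1, tape[-4..2]=0110010 (head:    ^)
Step 2: in state B at pos -1, read 0 -> (B,0)->write 1,move L,goto B. Now: state=B, head=-2, tape[-4..2]=0111010 (head:   ^)
Step 3: in state B at pos -2, read 1 -> (B,1)->write 1,move L,goto A. Now: state=A, head=-3, tape[-4..2]=0111010 (head:  ^)
Step 4: in state A at pos -3, read 1 -> (A,1)->write 0,move L,goto H. Now: state=H, head=-4, tape[-5..2]=00011010 (head:  ^)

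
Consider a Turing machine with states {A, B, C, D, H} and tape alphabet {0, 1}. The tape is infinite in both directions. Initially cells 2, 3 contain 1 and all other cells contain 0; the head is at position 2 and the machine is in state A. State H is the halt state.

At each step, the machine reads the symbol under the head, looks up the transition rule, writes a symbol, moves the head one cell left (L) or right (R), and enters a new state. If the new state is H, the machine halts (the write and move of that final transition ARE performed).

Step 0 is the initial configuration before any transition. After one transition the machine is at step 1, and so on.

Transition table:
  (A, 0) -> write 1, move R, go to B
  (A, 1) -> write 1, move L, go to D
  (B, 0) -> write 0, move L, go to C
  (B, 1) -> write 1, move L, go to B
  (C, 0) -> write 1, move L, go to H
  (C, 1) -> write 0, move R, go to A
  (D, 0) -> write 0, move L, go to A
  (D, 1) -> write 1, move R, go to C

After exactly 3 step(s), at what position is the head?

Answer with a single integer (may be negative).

Step 1: in state A at pos 2, read 1 -> (A,1)->write 1,move L,goto D. Now: state=D, head=1, tape[0..4]=00110 (head:  ^)
Step 2: in state D at pos 1, read 0 -> (D,0)->write 0,move L,goto A. Now: state=A, head=0, tape[-1..4]=000110 (head:  ^)
Step 3: in state A at pos 0, read 0 -> (A,0)->write 1,move R,goto B. Now: state=B, head=1, tape[-1..4]=010110 (head:   ^)

Answer: 1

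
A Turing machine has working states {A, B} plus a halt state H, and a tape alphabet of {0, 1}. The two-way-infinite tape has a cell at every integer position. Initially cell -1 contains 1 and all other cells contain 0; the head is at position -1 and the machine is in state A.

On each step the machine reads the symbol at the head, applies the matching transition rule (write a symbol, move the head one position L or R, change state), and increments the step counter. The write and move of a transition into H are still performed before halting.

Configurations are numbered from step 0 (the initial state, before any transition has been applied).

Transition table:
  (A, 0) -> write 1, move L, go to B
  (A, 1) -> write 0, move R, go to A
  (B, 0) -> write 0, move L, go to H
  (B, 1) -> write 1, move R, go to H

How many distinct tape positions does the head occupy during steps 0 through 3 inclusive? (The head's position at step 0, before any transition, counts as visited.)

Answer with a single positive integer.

Step 1: in state A at pos -1, read 1 -> (A,1)->write 0,move R,goto A. Now: state=A, head=0, tape[-2..1]=0000 (head:   ^)
Step 2: in state A at pos 0, read 0 -> (A,0)->write 1,move L,goto B. Now: state=B, head=-1, tape[-2..1]=0010 (head:  ^)
Step 3: in state B at pos -1, read 0 -> (B,0)->write 0,move L,goto H. Now: state=H, head=-2, tape[-3..1]=00010 (head:  ^)
Head positions at steps 0..3: starting at -1, distinct positions visited = {-2, -1, 0} -> 3 position(s)

Answer: 3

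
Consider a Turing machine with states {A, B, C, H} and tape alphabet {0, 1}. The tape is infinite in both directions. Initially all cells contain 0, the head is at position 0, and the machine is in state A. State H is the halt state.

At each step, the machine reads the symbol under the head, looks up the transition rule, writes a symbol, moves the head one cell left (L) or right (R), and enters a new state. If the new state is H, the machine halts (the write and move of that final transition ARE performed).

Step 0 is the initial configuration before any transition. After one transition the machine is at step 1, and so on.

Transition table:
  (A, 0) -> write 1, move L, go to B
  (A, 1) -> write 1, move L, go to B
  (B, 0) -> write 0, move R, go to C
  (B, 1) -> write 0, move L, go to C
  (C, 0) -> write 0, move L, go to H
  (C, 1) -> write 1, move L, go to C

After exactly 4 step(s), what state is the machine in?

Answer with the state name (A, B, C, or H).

Answer: H

Derivation:
Step 1: in state A at pos 0, read 0 -> (A,0)->write 1,move L,goto B. Now: state=B, head=-1, tape[-2..1]=0010 (head:  ^)
Step 2: in state B at pos -1, read 0 -> (B,0)->write 0,move R,goto C. Now: state=C, head=0, tape[-2..1]=0010 (head:   ^)
Step 3: in state C at pos 0, read 1 -> (C,1)->write 1,move L,goto C. Now: state=C, head=-1, tape[-2..1]=0010 (head:  ^)
Step 4: in state C at pos -1, read 0 -> (C,0)->write 0,move L,goto H. Now: state=H, head=-2, tape[-3..1]=00010 (head:  ^)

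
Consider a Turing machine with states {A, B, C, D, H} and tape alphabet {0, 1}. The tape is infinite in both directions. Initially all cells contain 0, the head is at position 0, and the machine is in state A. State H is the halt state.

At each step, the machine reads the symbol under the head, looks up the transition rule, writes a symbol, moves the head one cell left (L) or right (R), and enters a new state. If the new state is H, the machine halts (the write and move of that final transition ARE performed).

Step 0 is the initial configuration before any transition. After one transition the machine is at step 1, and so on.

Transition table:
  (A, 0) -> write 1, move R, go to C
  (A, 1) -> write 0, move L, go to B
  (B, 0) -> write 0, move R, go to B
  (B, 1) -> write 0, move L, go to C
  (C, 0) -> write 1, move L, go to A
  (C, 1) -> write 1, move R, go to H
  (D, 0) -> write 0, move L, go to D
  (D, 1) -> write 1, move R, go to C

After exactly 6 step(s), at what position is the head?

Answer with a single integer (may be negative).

Answer: 0

Derivation:
Step 1: in state A at pos 0, read 0 -> (A,0)->write 1,move R,goto C. Now: state=C, head=1, tape[-1..2]=0100 (head:   ^)
Step 2: in state C at pos 1, read 0 -> (C,0)->write 1,move L,goto A. Now: state=A, head=0, tape[-1..2]=0110 (head:  ^)
Step 3: in state A at pos 0, read 1 -> (A,1)->write 0,move L,goto B. Now: state=B, head=-1, tape[-2..2]=00010 (head:  ^)
Step 4: in state B at pos -1, read 0 -> (B,0)->write 0,move R,goto B. Now: state=B, head=0, tape[-2..2]=00010 (head:   ^)
Step 5: in state B at pos 0, read 0 -> (B,0)->write 0,move R,goto B. Now: state=B, head=1, tape[-2..2]=00010 (head:    ^)
Step 6: in state B at pos 1, read 1 -> (B,1)->write 0,move L,goto C. Now: state=C, head=0, tape[-2..2]=00000 (head:   ^)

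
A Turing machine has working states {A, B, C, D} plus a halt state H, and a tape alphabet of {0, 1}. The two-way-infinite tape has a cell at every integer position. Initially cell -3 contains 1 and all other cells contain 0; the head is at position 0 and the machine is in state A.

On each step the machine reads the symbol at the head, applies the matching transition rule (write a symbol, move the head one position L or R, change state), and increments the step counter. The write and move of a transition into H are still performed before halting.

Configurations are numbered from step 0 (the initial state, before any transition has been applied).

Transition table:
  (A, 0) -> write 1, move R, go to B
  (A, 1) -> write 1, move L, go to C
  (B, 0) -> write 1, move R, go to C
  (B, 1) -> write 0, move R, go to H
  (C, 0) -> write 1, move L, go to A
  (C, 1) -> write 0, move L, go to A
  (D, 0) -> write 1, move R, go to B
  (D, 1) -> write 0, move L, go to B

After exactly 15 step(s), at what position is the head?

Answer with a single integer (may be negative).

Answer: -3

Derivation:
Step 1: in state A at pos 0, read 0 -> (A,0)->write 1,move R,goto B. Now: state=B, head=1, tape[-4..2]=0100100 (head:      ^)
Step 2: in state B at pos 1, read 0 -> (B,0)->write 1,move R,goto C. Now: state=C, head=2, tape[-4..3]=01001100 (head:       ^)
Step 3: in state C at pos 2, read 0 -> (C,0)->write 1,move L,goto A. Now: state=A, head=1, tape[-4..3]=01001110 (head:      ^)
Step 4: in state A at pos 1, read 1 -> (A,1)->write 1,move L,goto C. Now: state=C, head=0, tape[-4..3]=01001110 (head:     ^)
Step 5: in state C at pos 0, read 1 -> (C,1)->write 0,move L,goto A. Now: state=A, head=-1, tape[-4..3]=01000110 (head:    ^)
Step 6: in state A at pos -1, read 0 -> (A,0)->write 1,move R,goto B. Now: state=B, head=0, tape[-4..3]=01010110 (head:     ^)
Step 7: in state B at pos 0, read 0 -> (B,0)->write 1,move R,goto C. Now: state=C, head=1, tape[-4..3]=01011110 (head:      ^)
Step 8: in state C at pos 1, read 1 -> (C,1)->write 0,move L,goto A. Now: state=A, head=0, tape[-4..3]=01011010 (head:     ^)
Step 9: in state A at pos 0, read 1 -> (A,1)->write 1,move L,goto C. Now: state=C, head=-1, tape[-4..3]=01011010 (head:    ^)
Step 10: in state C at pos -1, read 1 -> (C,1)->write 0,move L,goto A. Now: state=A, head=-2, tape[-4..3]=01001010 (head:   ^)
Step 11: in state A at pos -2, read 0 -> (A,0)->write 1,move R,goto B. Now: state=B, head=-1, tape[-4..3]=01101010 (head:    ^)
Step 12: in state B at pos -1, read 0 -> (B,0)->write 1,move R,goto C. Now: state=C, head=0, tape[-4..3]=01111010 (head:     ^)
Step 13: in state C at pos 0, read 1 -> (C,1)->write 0,move L,goto A. Now: state=A, head=-1, tape[-4..3]=01110010 (head:    ^)
Step 14: in state A at pos -1, read 1 -> (A,1)->write 1,move L,goto C. Now: state=C, head=-2, tape[-4..3]=01110010 (head:   ^)
Step 15: in state C at pos -2, read 1 -> (C,1)->write 0,move L,goto A. Now: state=A, head=-3, tape[-4..3]=01010010 (head:  ^)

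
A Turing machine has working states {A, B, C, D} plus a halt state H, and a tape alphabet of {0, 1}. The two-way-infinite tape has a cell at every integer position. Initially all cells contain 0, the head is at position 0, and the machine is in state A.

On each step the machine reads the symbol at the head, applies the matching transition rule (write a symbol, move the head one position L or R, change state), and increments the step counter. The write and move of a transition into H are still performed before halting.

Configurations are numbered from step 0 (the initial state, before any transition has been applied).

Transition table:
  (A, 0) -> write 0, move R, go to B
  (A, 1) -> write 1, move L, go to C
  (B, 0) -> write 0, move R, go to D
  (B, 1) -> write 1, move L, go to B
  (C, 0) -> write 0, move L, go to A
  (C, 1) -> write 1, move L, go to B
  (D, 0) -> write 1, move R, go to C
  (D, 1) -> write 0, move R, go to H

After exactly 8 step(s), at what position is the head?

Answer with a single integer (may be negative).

Step 1: in state A at pos 0, read 0 -> (A,0)->write 0,move R,goto B. Now: state=B, head=1, tape[-1..2]=0000 (head:   ^)
Step 2: in state B at pos 1, read 0 -> (B,0)->write 0,move R,goto D. Now: state=D, head=2, tape[-1..3]=00000 (head:    ^)
Step 3: in state D at pos 2, read 0 -> (D,0)->write 1,move R,goto C. Now: state=C, head=3, tape[-1..4]=000100 (head:     ^)
Step 4: in state C at pos 3, read 0 -> (C,0)->write 0,move L,goto A. Now: state=A, head=2, tape[-1..4]=000100 (head:    ^)
Step 5: in state A at pos 2, read 1 -> (A,1)->write 1,move L,goto C. Now: state=C, head=1, tape[-1..4]=000100 (head:   ^)
Step 6: in state C at pos 1, read 0 -> (C,0)->write 0,move L,goto A. Now: state=A, head=0, tape[-1..4]=000100 (head:  ^)
Step 7: in state A at pos 0, read 0 -> (A,0)->write 0,move R,goto B. Now: state=B, head=1, tape[-1..4]=000100 (head:   ^)
Step 8: in state B at pos 1, read 0 -> (B,0)->write 0,move R,goto D. Now: state=D, head=2, tape[-1..4]=000100 (head:    ^)

Answer: 2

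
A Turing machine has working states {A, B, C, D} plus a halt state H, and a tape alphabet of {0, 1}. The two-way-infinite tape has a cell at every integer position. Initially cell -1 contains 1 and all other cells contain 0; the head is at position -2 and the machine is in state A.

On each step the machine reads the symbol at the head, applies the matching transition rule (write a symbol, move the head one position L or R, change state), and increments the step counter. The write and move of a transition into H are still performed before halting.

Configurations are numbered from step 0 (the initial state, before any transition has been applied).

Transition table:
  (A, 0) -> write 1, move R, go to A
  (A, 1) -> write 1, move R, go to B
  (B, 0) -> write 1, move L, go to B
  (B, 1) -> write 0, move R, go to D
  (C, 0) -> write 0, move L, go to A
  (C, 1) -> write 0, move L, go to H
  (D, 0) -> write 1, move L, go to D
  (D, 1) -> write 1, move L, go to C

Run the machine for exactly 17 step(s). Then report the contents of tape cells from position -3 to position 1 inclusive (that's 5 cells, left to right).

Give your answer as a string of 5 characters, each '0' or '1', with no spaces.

Step 1: in state A at pos -2, read 0 -> (A,0)->write 1,move R,goto A. Now: state=A, head=-1, tape[-3..0]=0110 (head:   ^)
Step 2: in state A at pos -1, read 1 -> (A,1)->write 1,move R,goto B. Now: state=B, head=0, tape[-3..1]=01100 (head:    ^)
Step 3: in state B at pos 0, read 0 -> (B,0)->write 1,move L,goto B. Now: state=B, head=-1, tape[-3..1]=01110 (head:   ^)
Step 4: in state B at pos -1, read 1 -> (B,1)->write 0,move R,goto D. Now: state=D, head=0, tape[-3..1]=01010 (head:    ^)
Step 5: in state D at pos 0, read 1 -> (D,1)->write 1,move L,goto C. Now: state=C, head=-1, tape[-3..1]=01010 (head:   ^)
Step 6: in state C at pos -1, read 0 -> (C,0)->write 0,move L,goto A. Now: state=A, head=-2, tape[-3..1]=01010 (head:  ^)
Step 7: in state A at pos -2, read 1 -> (A,1)->write 1,move R,goto B. Now: state=B, head=-1, tape[-3..1]=01010 (head:   ^)
Step 8: in state B at pos -1, read 0 -> (B,0)->write 1,move L,goto B. Now: state=B, head=-2, tape[-3..1]=01110 (head:  ^)
Step 9: in state B at pos -2, read 1 -> (B,1)->write 0,move R,goto D. Now: state=D, head=-1, tape[-3..1]=00110 (head:   ^)
Step 10: in state D at pos -1, read 1 -> (D,1)->write 1,move L,goto C. Now: state=C, head=-2, tape[-3..1]=00110 (head:  ^)
Step 11: in state C at pos -2, read 0 -> (C,0)->write 0,move L,goto A. Now: state=A, head=-3, tape[-4..1]=000110 (head:  ^)
Step 12: in state A at pos -3, read 0 -> (A,0)->write 1,move R,goto A. Now: state=A, head=-2, tape[-4..1]=010110 (head:   ^)
Step 13: in state A at pos -2, read 0 -> (A,0)->write 1,move R,goto A. Now: state=A, head=-1, tape[-4..1]=011110 (head:    ^)
Step 14: in state A at pos -1, read 1 -> (A,1)->write 1,move R,goto B. Now: state=B, head=0, tape[-4..1]=011110 (head:     ^)
Step 15: in state B at pos 0, read 1 -> (B,1)->write 0,move R,goto D. Now: state=D, head=1, tape[-4..2]=0111000 (head:      ^)
Step 16: in state D at pos 1, read 0 -> (D,0)->write 1,move L,goto D. Now: state=D, head=0, tape[-4..2]=0111010 (head:     ^)
Step 17: in state D at pos 0, read 0 -> (D,0)->write 1,move L,goto D. Now: state=D, head=-1, tape[-4..2]=0111110 (head:    ^)

Answer: 11111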